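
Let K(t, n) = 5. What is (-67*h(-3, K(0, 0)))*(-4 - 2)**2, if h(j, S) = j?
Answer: 7236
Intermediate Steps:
(-67*h(-3, K(0, 0)))*(-4 - 2)**2 = (-67*(-3))*(-4 - 2)**2 = 201*(-6)**2 = 201*36 = 7236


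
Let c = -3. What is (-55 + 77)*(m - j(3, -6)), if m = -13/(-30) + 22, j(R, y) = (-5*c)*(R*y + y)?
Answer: 126203/15 ≈ 8413.5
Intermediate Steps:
j(R, y) = 15*y + 15*R*y (j(R, y) = (-5*(-3))*(R*y + y) = 15*(y + R*y) = 15*y + 15*R*y)
m = 673/30 (m = -13*(-1/30) + 22 = 13/30 + 22 = 673/30 ≈ 22.433)
(-55 + 77)*(m - j(3, -6)) = (-55 + 77)*(673/30 - 15*(-6)*(1 + 3)) = 22*(673/30 - 15*(-6)*4) = 22*(673/30 - 1*(-360)) = 22*(673/30 + 360) = 22*(11473/30) = 126203/15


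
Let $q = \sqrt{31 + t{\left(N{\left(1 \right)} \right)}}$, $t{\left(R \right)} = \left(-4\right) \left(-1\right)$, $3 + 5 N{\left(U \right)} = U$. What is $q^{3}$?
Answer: $35 \sqrt{35} \approx 207.06$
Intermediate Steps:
$N{\left(U \right)} = - \frac{3}{5} + \frac{U}{5}$
$t{\left(R \right)} = 4$
$q = \sqrt{35}$ ($q = \sqrt{31 + 4} = \sqrt{35} \approx 5.9161$)
$q^{3} = \left(\sqrt{35}\right)^{3} = 35 \sqrt{35}$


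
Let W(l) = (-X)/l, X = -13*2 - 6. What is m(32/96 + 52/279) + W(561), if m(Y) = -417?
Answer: -233905/561 ≈ -416.94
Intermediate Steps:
X = -32 (X = -26 - 6 = -32)
W(l) = 32/l (W(l) = (-1*(-32))/l = 32/l)
m(32/96 + 52/279) + W(561) = -417 + 32/561 = -233905/561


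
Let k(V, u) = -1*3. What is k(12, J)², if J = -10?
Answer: 9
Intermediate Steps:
k(V, u) = -3
k(12, J)² = (-3)² = 9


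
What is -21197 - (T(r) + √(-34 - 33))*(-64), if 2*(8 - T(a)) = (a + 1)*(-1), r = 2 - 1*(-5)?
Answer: -20429 + 64*I*√67 ≈ -20429.0 + 523.86*I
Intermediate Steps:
r = 7 (r = 2 + 5 = 7)
T(a) = 17/2 + a/2 (T(a) = 8 - (a + 1)*(-1)/2 = 8 - (1 + a)*(-1)/2 = 8 - (-1 - a)/2 = 8 + (½ + a/2) = 17/2 + a/2)
-21197 - (T(r) + √(-34 - 33))*(-64) = -21197 - ((17/2 + (½)*7) + √(-34 - 33))*(-64) = -21197 - ((17/2 + 7/2) + √(-67))*(-64) = -21197 - (12 + I*√67)*(-64) = -21197 - (-768 - 64*I*√67) = -21197 + (768 + 64*I*√67) = -20429 + 64*I*√67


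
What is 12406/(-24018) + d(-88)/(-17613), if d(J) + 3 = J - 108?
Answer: -35621216/70504839 ≈ -0.50523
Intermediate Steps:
d(J) = -111 + J (d(J) = -3 + (J - 108) = -3 + (-108 + J) = -111 + J)
12406/(-24018) + d(-88)/(-17613) = 12406/(-24018) + (-111 - 88)/(-17613) = 12406*(-1/24018) - 199*(-1/17613) = -6203/12009 + 199/17613 = -35621216/70504839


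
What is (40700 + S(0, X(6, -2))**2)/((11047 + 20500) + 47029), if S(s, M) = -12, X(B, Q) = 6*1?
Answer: 10211/19644 ≈ 0.51980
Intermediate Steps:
X(B, Q) = 6
(40700 + S(0, X(6, -2))**2)/((11047 + 20500) + 47029) = (40700 + (-12)**2)/((11047 + 20500) + 47029) = (40700 + 144)/(31547 + 47029) = 40844/78576 = 40844*(1/78576) = 10211/19644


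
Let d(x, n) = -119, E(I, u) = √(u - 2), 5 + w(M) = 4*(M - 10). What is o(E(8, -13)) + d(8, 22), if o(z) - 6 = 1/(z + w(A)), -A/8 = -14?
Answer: (-113*√15 + 45538*I)/(√15 - 403*I) ≈ -113.0 - 2.3845e-5*I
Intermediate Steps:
A = 112 (A = -8*(-14) = 112)
w(M) = -45 + 4*M (w(M) = -5 + 4*(M - 10) = -5 + 4*(-10 + M) = -5 + (-40 + 4*M) = -45 + 4*M)
E(I, u) = √(-2 + u)
o(z) = 6 + 1/(403 + z) (o(z) = 6 + 1/(z + (-45 + 4*112)) = 6 + 1/(z + (-45 + 448)) = 6 + 1/(z + 403) = 6 + 1/(403 + z))
o(E(8, -13)) + d(8, 22) = (2419 + 6*√(-2 - 13))/(403 + √(-2 - 13)) - 119 = (2419 + 6*√(-15))/(403 + √(-15)) - 119 = (2419 + 6*(I*√15))/(403 + I*√15) - 119 = (2419 + 6*I*√15)/(403 + I*√15) - 119 = -119 + (2419 + 6*I*√15)/(403 + I*√15)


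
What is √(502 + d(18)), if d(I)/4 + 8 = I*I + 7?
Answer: √1794 ≈ 42.356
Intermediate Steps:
d(I) = -4 + 4*I² (d(I) = -32 + 4*(I*I + 7) = -32 + 4*(I² + 7) = -32 + 4*(7 + I²) = -32 + (28 + 4*I²) = -4 + 4*I²)
√(502 + d(18)) = √(502 + (-4 + 4*18²)) = √(502 + (-4 + 4*324)) = √(502 + (-4 + 1296)) = √(502 + 1292) = √1794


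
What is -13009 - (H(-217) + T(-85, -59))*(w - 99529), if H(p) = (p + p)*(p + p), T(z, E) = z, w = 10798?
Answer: 16705461092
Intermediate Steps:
H(p) = 4*p**2 (H(p) = (2*p)*(2*p) = 4*p**2)
-13009 - (H(-217) + T(-85, -59))*(w - 99529) = -13009 - (4*(-217)**2 - 85)*(10798 - 99529) = -13009 - (4*47089 - 85)*(-88731) = -13009 - (188356 - 85)*(-88731) = -13009 - 188271*(-88731) = -13009 - 1*(-16705474101) = -13009 + 16705474101 = 16705461092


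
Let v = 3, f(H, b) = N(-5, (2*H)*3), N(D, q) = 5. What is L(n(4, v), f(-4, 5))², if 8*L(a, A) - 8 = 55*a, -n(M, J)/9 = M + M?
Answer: 244036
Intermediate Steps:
f(H, b) = 5
n(M, J) = -18*M (n(M, J) = -9*(M + M) = -18*M)
L(a, A) = 1 + 55*a/8 (L(a, A) = 1 + (55*a)/8 = 1 + 55*a/8)
L(n(4, v), f(-4, 5))² = (1 + 55*(-18*4)/8)² = (1 + (55/8)*(-72))² = (1 - 495)² = (-494)² = 244036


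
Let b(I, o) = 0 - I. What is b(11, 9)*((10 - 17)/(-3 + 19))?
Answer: 77/16 ≈ 4.8125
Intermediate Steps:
b(I, o) = -I
b(11, 9)*((10 - 17)/(-3 + 19)) = (-1*11)*((10 - 17)/(-3 + 19)) = -(-77)/16 = -11*(-7/16) = 77/16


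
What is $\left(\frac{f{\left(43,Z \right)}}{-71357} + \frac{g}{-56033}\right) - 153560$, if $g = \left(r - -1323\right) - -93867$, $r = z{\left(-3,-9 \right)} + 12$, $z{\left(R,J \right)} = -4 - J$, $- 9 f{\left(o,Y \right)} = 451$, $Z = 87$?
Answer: $- \frac{502357845737768}{3271374639} \approx -1.5356 \cdot 10^{5}$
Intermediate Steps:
$f{\left(o,Y \right)} = - \frac{451}{9}$ ($f{\left(o,Y \right)} = \left(- \frac{1}{9}\right) 451 = - \frac{451}{9}$)
$r = 17$ ($r = \left(-4 - -9\right) + 12 = \left(-4 + 9\right) + 12 = 5 + 12 = 17$)
$g = 95207$ ($g = \left(17 - -1323\right) - -93867 = \left(17 + 1323\right) + 93867 = 1340 + 93867 = 95207$)
$\left(\frac{f{\left(43,Z \right)}}{-71357} + \frac{g}{-56033}\right) - 153560 = \left(- \frac{451}{9 \left(-71357\right)} + \frac{95207}{-56033}\right) - 153560 = \left(\left(- \frac{451}{9}\right) \left(- \frac{1}{71357}\right) + 95207 \left(- \frac{1}{56033}\right)\right) - 153560 = \left(\frac{41}{58383} - \frac{95207}{56033}\right) - 153560 = - \frac{5556172928}{3271374639} - 153560 = - \frac{502357845737768}{3271374639}$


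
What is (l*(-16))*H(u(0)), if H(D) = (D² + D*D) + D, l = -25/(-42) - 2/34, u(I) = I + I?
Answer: 0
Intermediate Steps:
u(I) = 2*I
l = 383/714 (l = -25*(-1/42) - 2*1/34 = 25/42 - 1/17 = 383/714 ≈ 0.53641)
H(D) = D + 2*D² (H(D) = (D² + D²) + D = 2*D² + D = D + 2*D²)
(l*(-16))*H(u(0)) = ((383/714)*(-16))*((2*0)*(1 + 2*(2*0))) = -0*(1 + 2*0) = -0*(1 + 0) = -0 = -3064/357*0 = 0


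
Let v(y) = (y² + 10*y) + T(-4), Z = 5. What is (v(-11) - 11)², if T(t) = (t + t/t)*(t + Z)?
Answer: 9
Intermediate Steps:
T(t) = (1 + t)*(5 + t) (T(t) = (t + t/t)*(t + 5) = (t + 1)*(5 + t) = (1 + t)*(5 + t))
v(y) = -3 + y² + 10*y (v(y) = (y² + 10*y) + (5 + (-4)² + 6*(-4)) = (y² + 10*y) + (5 + 16 - 24) = (y² + 10*y) - 3 = -3 + y² + 10*y)
(v(-11) - 11)² = ((-3 + (-11)² + 10*(-11)) - 11)² = ((-3 + 121 - 110) - 11)² = (8 - 11)² = (-3)² = 9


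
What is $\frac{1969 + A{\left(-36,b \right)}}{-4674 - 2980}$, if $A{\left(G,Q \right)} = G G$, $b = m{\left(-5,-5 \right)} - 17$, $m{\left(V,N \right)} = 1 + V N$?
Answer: $- \frac{3265}{7654} \approx -0.42657$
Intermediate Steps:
$m{\left(V,N \right)} = 1 + N V$
$b = 9$ ($b = \left(1 - -25\right) - 17 = \left(1 + 25\right) - 17 = 26 - 17 = 9$)
$A{\left(G,Q \right)} = G^{2}$
$\frac{1969 + A{\left(-36,b \right)}}{-4674 - 2980} = \frac{1969 + \left(-36\right)^{2}}{-4674 - 2980} = \frac{1969 + 1296}{-7654} = 3265 \left(- \frac{1}{7654}\right) = - \frac{3265}{7654}$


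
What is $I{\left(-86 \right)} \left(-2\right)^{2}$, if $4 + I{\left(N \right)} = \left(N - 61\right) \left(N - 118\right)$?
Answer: $119936$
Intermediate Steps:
$I{\left(N \right)} = -4 + \left(-118 + N\right) \left(-61 + N\right)$ ($I{\left(N \right)} = -4 + \left(N - 61\right) \left(N - 118\right) = -4 + \left(-61 + N\right) \left(-118 + N\right) = -4 + \left(-118 + N\right) \left(-61 + N\right)$)
$I{\left(-86 \right)} \left(-2\right)^{2} = \left(7194 + \left(-86\right)^{2} - -15394\right) \left(-2\right)^{2} = \left(7194 + 7396 + 15394\right) 4 = 29984 \cdot 4 = 119936$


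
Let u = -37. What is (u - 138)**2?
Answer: 30625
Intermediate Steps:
(u - 138)**2 = (-37 - 138)**2 = (-175)**2 = 30625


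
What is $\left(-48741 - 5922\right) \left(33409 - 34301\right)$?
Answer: $48759396$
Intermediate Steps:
$\left(-48741 - 5922\right) \left(33409 - 34301\right) = \left(-54663\right) \left(-892\right) = 48759396$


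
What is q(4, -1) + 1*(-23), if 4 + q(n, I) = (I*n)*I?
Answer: -23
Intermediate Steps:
q(n, I) = -4 + n*I² (q(n, I) = -4 + (I*n)*I = -4 + n*I²)
q(4, -1) + 1*(-23) = (-4 + 4*(-1)²) + 1*(-23) = (-4 + 4*1) - 23 = (-4 + 4) - 23 = 0 - 23 = -23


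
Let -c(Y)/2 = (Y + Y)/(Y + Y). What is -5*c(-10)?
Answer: 10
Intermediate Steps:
c(Y) = -2 (c(Y) = -2*(Y + Y)/(Y + Y) = -2*2*Y/(2*Y) = -2*2*Y*1/(2*Y) = -2*1 = -2)
-5*c(-10) = -5*(-2) = 10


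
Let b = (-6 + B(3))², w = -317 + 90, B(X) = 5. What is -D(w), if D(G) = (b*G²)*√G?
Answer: -51529*I*√227 ≈ -7.7636e+5*I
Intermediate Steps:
w = -227
b = 1 (b = (-6 + 5)² = (-1)² = 1)
D(G) = G^(5/2) (D(G) = (1*G²)*√G = G²*√G = G^(5/2))
-D(w) = -(-227)^(5/2) = -51529*I*√227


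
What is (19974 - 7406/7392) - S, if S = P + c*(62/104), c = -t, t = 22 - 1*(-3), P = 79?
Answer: 136654703/6864 ≈ 19909.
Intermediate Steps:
t = 25 (t = 22 + 3 = 25)
c = -25 (c = -1*25 = -25)
S = 3333/52 (S = 79 - 1550/104 = 79 - 25*31/52 = 79 - 775/52 = 3333/52 ≈ 64.096)
(19974 - 7406/7392) - S = (19974 - 7406/7392) - 1*3333/52 = (19974 - 7406/7392) - 3333/52 = (19974 - 1*529/528) - 3333/52 = (19974 - 529/528) - 3333/52 = 10545743/528 - 3333/52 = 136654703/6864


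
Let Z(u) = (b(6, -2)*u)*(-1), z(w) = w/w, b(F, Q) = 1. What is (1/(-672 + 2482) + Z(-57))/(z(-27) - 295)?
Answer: -103171/532140 ≈ -0.19388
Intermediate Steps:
z(w) = 1
Z(u) = -u (Z(u) = (1*u)*(-1) = u*(-1) = -u)
(1/(-672 + 2482) + Z(-57))/(z(-27) - 295) = (1/(-672 + 2482) - 1*(-57))/(1 - 295) = (1/1810 + 57)/(-294) = (1/1810 + 57)*(-1/294) = (103171/1810)*(-1/294) = -103171/532140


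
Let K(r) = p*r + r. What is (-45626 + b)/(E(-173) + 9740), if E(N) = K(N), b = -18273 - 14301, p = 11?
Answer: -9775/958 ≈ -10.204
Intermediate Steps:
b = -32574
K(r) = 12*r (K(r) = 11*r + r = 12*r)
E(N) = 12*N
(-45626 + b)/(E(-173) + 9740) = (-45626 - 32574)/(12*(-173) + 9740) = -78200/(-2076 + 9740) = -78200/7664 = -78200*1/7664 = -9775/958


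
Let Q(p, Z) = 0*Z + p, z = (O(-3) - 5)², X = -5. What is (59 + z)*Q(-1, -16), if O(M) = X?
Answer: -159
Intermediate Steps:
O(M) = -5
z = 100 (z = (-5 - 5)² = (-10)² = 100)
Q(p, Z) = p (Q(p, Z) = 0 + p = p)
(59 + z)*Q(-1, -16) = (59 + 100)*(-1) = 159*(-1) = -159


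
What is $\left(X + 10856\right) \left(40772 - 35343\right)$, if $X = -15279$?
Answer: $-24012467$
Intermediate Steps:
$\left(X + 10856\right) \left(40772 - 35343\right) = \left(-15279 + 10856\right) \left(40772 - 35343\right) = \left(-4423\right) 5429 = -24012467$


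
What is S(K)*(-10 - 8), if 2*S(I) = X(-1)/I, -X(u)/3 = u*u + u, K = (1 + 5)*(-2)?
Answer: 0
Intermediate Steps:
K = -12 (K = 6*(-2) = -12)
X(u) = -3*u - 3*u**2 (X(u) = -3*(u*u + u) = -3*(u**2 + u) = -3*(u + u**2) = -3*u - 3*u**2)
S(I) = 0 (S(I) = ((-3*(-1)*(1 - 1))/I)/2 = ((-3*(-1)*0)/I)/2 = (0/I)/2 = (1/2)*0 = 0)
S(K)*(-10 - 8) = 0*(-10 - 8) = 0*(-18) = 0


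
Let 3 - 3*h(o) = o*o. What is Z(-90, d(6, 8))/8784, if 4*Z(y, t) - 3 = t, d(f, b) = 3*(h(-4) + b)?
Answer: 7/17568 ≈ 0.00039845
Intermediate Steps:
h(o) = 1 - o**2/3 (h(o) = 1 - o*o/3 = 1 - o**2/3)
d(f, b) = -13 + 3*b (d(f, b) = 3*((1 - 1/3*(-4)**2) + b) = 3*((1 - 1/3*16) + b) = 3*((1 - 16/3) + b) = 3*(-13/3 + b) = -13 + 3*b)
Z(y, t) = 3/4 + t/4
Z(-90, d(6, 8))/8784 = (3/4 + (-13 + 3*8)/4)/8784 = (3/4 + (-13 + 24)/4)*(1/8784) = (3/4 + (1/4)*11)*(1/8784) = (3/4 + 11/4)*(1/8784) = (7/2)*(1/8784) = 7/17568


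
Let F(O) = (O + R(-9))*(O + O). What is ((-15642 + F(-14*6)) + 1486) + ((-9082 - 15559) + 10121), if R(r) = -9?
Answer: -13052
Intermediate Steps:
F(O) = 2*O*(-9 + O) (F(O) = (O - 9)*(O + O) = (-9 + O)*(2*O) = 2*O*(-9 + O))
((-15642 + F(-14*6)) + 1486) + ((-9082 - 15559) + 10121) = ((-15642 + 2*(-14*6)*(-9 - 14*6)) + 1486) + ((-9082 - 15559) + 10121) = ((-15642 + 2*(-84)*(-9 - 84)) + 1486) + (-24641 + 10121) = ((-15642 + 2*(-84)*(-93)) + 1486) - 14520 = ((-15642 + 15624) + 1486) - 14520 = (-18 + 1486) - 14520 = 1468 - 14520 = -13052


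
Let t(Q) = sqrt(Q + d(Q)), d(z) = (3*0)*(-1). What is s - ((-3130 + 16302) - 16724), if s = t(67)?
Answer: 3552 + sqrt(67) ≈ 3560.2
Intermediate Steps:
d(z) = 0 (d(z) = 0*(-1) = 0)
t(Q) = sqrt(Q) (t(Q) = sqrt(Q + 0) = sqrt(Q))
s = sqrt(67) ≈ 8.1853
s - ((-3130 + 16302) - 16724) = sqrt(67) - ((-3130 + 16302) - 16724) = sqrt(67) - (13172 - 16724) = sqrt(67) - 1*(-3552) = sqrt(67) + 3552 = 3552 + sqrt(67)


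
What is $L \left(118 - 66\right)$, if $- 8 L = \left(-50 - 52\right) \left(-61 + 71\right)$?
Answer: $6630$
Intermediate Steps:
$L = \frac{255}{2}$ ($L = - \frac{\left(-50 - 52\right) \left(-61 + 71\right)}{8} = - \frac{\left(-102\right) 10}{8} = \left(- \frac{1}{8}\right) \left(-1020\right) = \frac{255}{2} \approx 127.5$)
$L \left(118 - 66\right) = \frac{255 \left(118 - 66\right)}{2} = \frac{255}{2} \cdot 52 = 6630$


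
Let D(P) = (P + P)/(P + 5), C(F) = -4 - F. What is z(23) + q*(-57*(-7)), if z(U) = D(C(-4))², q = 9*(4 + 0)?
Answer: 14364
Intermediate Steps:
D(P) = 2*P/(5 + P) (D(P) = (2*P)/(5 + P) = 2*P/(5 + P))
q = 36 (q = 9*4 = 36)
z(U) = 0 (z(U) = (2*(-4 - 1*(-4))/(5 + (-4 - 1*(-4))))² = (2*(-4 + 4)/(5 + (-4 + 4)))² = (2*0/(5 + 0))² = (2*0/5)² = (2*0*(⅕))² = 0² = 0)
z(23) + q*(-57*(-7)) = 0 + 36*(-57*(-7)) = 0 + 36*399 = 0 + 14364 = 14364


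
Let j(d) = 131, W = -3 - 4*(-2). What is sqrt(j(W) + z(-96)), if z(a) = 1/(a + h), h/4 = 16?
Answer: sqrt(8382)/8 ≈ 11.444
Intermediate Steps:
h = 64 (h = 4*16 = 64)
W = 5 (W = -3 + 8 = 5)
z(a) = 1/(64 + a) (z(a) = 1/(a + 64) = 1/(64 + a))
sqrt(j(W) + z(-96)) = sqrt(131 + 1/(64 - 96)) = sqrt(131 + 1/(-32)) = sqrt(131 - 1/32) = sqrt(4191/32) = sqrt(8382)/8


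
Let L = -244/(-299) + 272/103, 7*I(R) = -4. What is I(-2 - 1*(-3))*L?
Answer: -425840/215579 ≈ -1.9753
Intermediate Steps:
I(R) = -4/7 (I(R) = (1/7)*(-4) = -4/7)
L = 106460/30797 (L = -244*(-1/299) + 272*(1/103) = 244/299 + 272/103 = 106460/30797 ≈ 3.4568)
I(-2 - 1*(-3))*L = -4/7*106460/30797 = -425840/215579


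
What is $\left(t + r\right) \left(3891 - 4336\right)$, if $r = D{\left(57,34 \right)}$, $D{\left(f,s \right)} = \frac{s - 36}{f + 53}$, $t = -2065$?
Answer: $\frac{10108264}{11} \approx 9.1893 \cdot 10^{5}$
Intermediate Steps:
$D{\left(f,s \right)} = \frac{-36 + s}{53 + f}$
$r = - \frac{1}{55}$ ($r = \frac{-36 + 34}{53 + 57} = \frac{1}{110} \left(-2\right) = - \frac{1}{55} \approx -0.018182$)
$\left(t + r\right) \left(3891 - 4336\right) = \left(-2065 - \frac{1}{55}\right) \left(3891 - 4336\right) = \left(- \frac{113576}{55}\right) \left(-445\right) = \frac{10108264}{11}$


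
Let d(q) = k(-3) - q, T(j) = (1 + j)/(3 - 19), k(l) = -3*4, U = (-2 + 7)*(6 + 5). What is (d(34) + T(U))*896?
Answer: -44352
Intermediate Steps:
U = 55 (U = 5*11 = 55)
k(l) = -12
T(j) = -1/16 - j/16 (T(j) = (1 + j)/(-16) = (1 + j)*(-1/16) = -1/16 - j/16)
d(q) = -12 - q
(d(34) + T(U))*896 = ((-12 - 1*34) + (-1/16 - 1/16*55))*896 = ((-12 - 34) + (-1/16 - 55/16))*896 = (-46 - 7/2)*896 = -99/2*896 = -44352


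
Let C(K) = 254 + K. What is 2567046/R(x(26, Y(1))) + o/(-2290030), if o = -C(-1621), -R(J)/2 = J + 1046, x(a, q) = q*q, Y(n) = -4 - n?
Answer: -979769213249/817540710 ≈ -1198.4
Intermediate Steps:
x(a, q) = q²
R(J) = -2092 - 2*J (R(J) = -2*(J + 1046) = -2*(1046 + J) = -2092 - 2*J)
o = 1367 (o = -(254 - 1621) = -1*(-1367) = 1367)
2567046/R(x(26, Y(1))) + o/(-2290030) = 2567046/(-2092 - 2*(-4 - 1*1)²) + 1367/(-2290030) = 2567046/(-2092 - 2*(-4 - 1)²) + 1367*(-1/2290030) = 2567046/(-2092 - 2*(-5)²) - 1367/2290030 = 2567046/(-2092 - 2*25) - 1367/2290030 = 2567046/(-2092 - 50) - 1367/2290030 = 2567046/(-2142) - 1367/2290030 = 2567046*(-1/2142) - 1367/2290030 = -427841/357 - 1367/2290030 = -979769213249/817540710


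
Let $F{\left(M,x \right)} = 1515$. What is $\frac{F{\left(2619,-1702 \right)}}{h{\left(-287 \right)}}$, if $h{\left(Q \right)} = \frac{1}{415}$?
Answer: $628725$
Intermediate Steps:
$h{\left(Q \right)} = \frac{1}{415}$
$\frac{F{\left(2619,-1702 \right)}}{h{\left(-287 \right)}} = 1515 \frac{1}{\frac{1}{415}} = 1515 \cdot 415 = 628725$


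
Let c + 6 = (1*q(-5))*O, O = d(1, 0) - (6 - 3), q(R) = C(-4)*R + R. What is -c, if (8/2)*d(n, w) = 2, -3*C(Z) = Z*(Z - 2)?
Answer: 187/2 ≈ 93.500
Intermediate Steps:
C(Z) = -Z*(-2 + Z)/3 (C(Z) = -Z*(Z - 2)/3 = -Z*(-2 + Z)/3)
d(n, w) = 1/2 (d(n, w) = (1/4)*2 = 1/2)
q(R) = -7*R (q(R) = ((1/3)*(-4)*(2 - 1*(-4)))*R + R = ((1/3)*(-4)*(2 + 4))*R + R = ((1/3)*(-4)*6)*R + R = -8*R + R = -7*R)
O = -5/2 (O = 1/2 - (6 - 3) = 1/2 - 1*3 = 1/2 - 3 = -5/2 ≈ -2.5000)
c = -187/2 (c = -6 + (1*(-7*(-5)))*(-5/2) = -6 + (1*35)*(-5/2) = -6 + 35*(-5/2) = -6 - 175/2 = -187/2 ≈ -93.500)
-c = -1*(-187/2) = 187/2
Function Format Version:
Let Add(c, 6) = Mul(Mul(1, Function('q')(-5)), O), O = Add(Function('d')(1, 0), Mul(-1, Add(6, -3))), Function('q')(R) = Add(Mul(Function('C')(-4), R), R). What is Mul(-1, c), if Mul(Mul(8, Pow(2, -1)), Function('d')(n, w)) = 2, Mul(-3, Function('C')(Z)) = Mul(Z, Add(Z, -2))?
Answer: Rational(187, 2) ≈ 93.500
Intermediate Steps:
Function('C')(Z) = Mul(Rational(-1, 3), Z, Add(-2, Z)) (Function('C')(Z) = Mul(Rational(-1, 3), Mul(Z, Add(Z, -2))) = Mul(Rational(-1, 3), Mul(Z, Add(-2, Z))) = Mul(Rational(-1, 3), Z, Add(-2, Z)))
Function('d')(n, w) = Rational(1, 2) (Function('d')(n, w) = Mul(Rational(1, 4), 2) = Rational(1, 2))
Function('q')(R) = Mul(-7, R) (Function('q')(R) = Add(Mul(Mul(Rational(1, 3), -4, Add(2, Mul(-1, -4))), R), R) = Add(Mul(Mul(Rational(1, 3), -4, Add(2, 4)), R), R) = Add(Mul(Mul(Rational(1, 3), -4, 6), R), R) = Add(Mul(-8, R), R) = Mul(-7, R))
O = Rational(-5, 2) (O = Add(Rational(1, 2), Mul(-1, Add(6, -3))) = Add(Rational(1, 2), Mul(-1, 3)) = Add(Rational(1, 2), -3) = Rational(-5, 2) ≈ -2.5000)
c = Rational(-187, 2) (c = Add(-6, Mul(Mul(1, Mul(-7, -5)), Rational(-5, 2))) = Add(-6, Mul(Mul(1, 35), Rational(-5, 2))) = Add(-6, Mul(35, Rational(-5, 2))) = Add(-6, Rational(-175, 2)) = Rational(-187, 2) ≈ -93.500)
Mul(-1, c) = Mul(-1, Rational(-187, 2)) = Rational(187, 2)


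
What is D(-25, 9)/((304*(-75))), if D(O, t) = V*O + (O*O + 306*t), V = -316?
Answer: -11279/22800 ≈ -0.49469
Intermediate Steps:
D(O, t) = O**2 - 316*O + 306*t (D(O, t) = -316*O + (O*O + 306*t) = -316*O + (O**2 + 306*t) = O**2 - 316*O + 306*t)
D(-25, 9)/((304*(-75))) = ((-25)**2 - 316*(-25) + 306*9)/((304*(-75))) = (625 + 7900 + 2754)/(-22800) = 11279*(-1/22800) = -11279/22800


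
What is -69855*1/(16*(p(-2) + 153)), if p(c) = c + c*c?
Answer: -13971/496 ≈ -28.167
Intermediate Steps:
p(c) = c + c**2
-69855*1/(16*(p(-2) + 153)) = -69855*1/(16*(-2*(1 - 2) + 153)) = -69855*1/(16*(-2*(-1) + 153)) = -69855*1/(16*(2 + 153)) = -69855/(16*155) = -69855/2480 = -69855*1/2480 = -13971/496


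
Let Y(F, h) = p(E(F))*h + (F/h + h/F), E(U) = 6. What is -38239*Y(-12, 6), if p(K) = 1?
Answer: -267673/2 ≈ -1.3384e+5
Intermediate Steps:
Y(F, h) = h + F/h + h/F (Y(F, h) = 1*h + (F/h + h/F) = h + (F/h + h/F) = h + F/h + h/F)
-38239*Y(-12, 6) = -38239*(6 - 12/6 + 6/(-12)) = -38239*(6 - 12*⅙ + 6*(-1/12)) = -38239*(6 - 2 - ½) = -38239*7/2 = -267673/2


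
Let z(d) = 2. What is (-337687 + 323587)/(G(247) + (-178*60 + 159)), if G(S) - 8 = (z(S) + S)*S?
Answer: -1410/5099 ≈ -0.27652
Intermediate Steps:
G(S) = 8 + S*(2 + S) (G(S) = 8 + (2 + S)*S = 8 + S*(2 + S))
(-337687 + 323587)/(G(247) + (-178*60 + 159)) = (-337687 + 323587)/((8 + 247² + 2*247) + (-178*60 + 159)) = -14100/((8 + 61009 + 494) + (-10680 + 159)) = -14100/(61511 - 10521) = -14100/50990 = -14100*1/50990 = -1410/5099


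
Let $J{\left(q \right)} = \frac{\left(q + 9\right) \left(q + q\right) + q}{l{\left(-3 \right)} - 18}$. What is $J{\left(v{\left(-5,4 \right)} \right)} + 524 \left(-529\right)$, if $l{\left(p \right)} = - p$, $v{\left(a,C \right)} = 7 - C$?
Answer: $-277201$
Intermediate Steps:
$J{\left(q \right)} = - \frac{q}{15} - \frac{2 q \left(9 + q\right)}{15}$ ($J{\left(q \right)} = \frac{\left(q + 9\right) \left(q + q\right) + q}{\left(-1\right) \left(-3\right) - 18} = \frac{\left(9 + q\right) 2 q + q}{3 - 18} = \frac{2 q \left(9 + q\right) + q}{-15} = \left(q + 2 q \left(9 + q\right)\right) \left(- \frac{1}{15}\right) = - \frac{q}{15} - \frac{2 q \left(9 + q\right)}{15}$)
$J{\left(v{\left(-5,4 \right)} \right)} + 524 \left(-529\right) = - \frac{\left(7 - 4\right) \left(19 + 2 \left(7 - 4\right)\right)}{15} + 524 \left(-529\right) = - \frac{\left(7 - 4\right) \left(19 + 2 \left(7 - 4\right)\right)}{15} - 277196 = \left(- \frac{1}{15}\right) 3 \left(19 + 2 \cdot 3\right) - 277196 = \left(- \frac{1}{15}\right) 3 \left(19 + 6\right) - 277196 = \left(- \frac{1}{15}\right) 3 \cdot 25 - 277196 = -5 - 277196 = -277201$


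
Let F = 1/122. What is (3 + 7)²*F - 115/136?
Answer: -215/8296 ≈ -0.025916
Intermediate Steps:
F = 1/122 ≈ 0.0081967
(3 + 7)²*F - 115/136 = (3 + 7)²*(1/122) - 115/136 = 10²*(1/122) - 115*1/136 = 100*(1/122) - 115/136 = 50/61 - 115/136 = -215/8296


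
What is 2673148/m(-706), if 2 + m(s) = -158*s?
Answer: 1336574/55773 ≈ 23.965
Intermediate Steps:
m(s) = -2 - 158*s
2673148/m(-706) = 2673148/(-2 - 158*(-706)) = 2673148/(-2 + 111548) = 2673148/111546 = 2673148*(1/111546) = 1336574/55773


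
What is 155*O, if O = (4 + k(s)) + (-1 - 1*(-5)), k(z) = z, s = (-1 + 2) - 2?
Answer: 1085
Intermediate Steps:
s = -1 (s = 1 - 2 = -1)
O = 7 (O = (4 - 1) + (-1 - 1*(-5)) = 3 + (-1 + 5) = 3 + 4 = 7)
155*O = 155*7 = 1085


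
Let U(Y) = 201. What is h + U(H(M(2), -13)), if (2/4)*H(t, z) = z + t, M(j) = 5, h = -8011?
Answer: -7810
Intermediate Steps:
H(t, z) = 2*t + 2*z (H(t, z) = 2*(z + t) = 2*(t + z) = 2*t + 2*z)
h + U(H(M(2), -13)) = -8011 + 201 = -7810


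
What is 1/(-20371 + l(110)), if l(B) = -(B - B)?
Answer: -1/20371 ≈ -4.9089e-5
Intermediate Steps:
l(B) = 0 (l(B) = -1*0 = 0)
1/(-20371 + l(110)) = 1/(-20371 + 0) = 1/(-20371) = -1/20371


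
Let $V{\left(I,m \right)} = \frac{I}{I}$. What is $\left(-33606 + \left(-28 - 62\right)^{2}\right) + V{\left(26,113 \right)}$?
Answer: $-25505$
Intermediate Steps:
$V{\left(I,m \right)} = 1$
$\left(-33606 + \left(-28 - 62\right)^{2}\right) + V{\left(26,113 \right)} = \left(-33606 + \left(-28 - 62\right)^{2}\right) + 1 = \left(-33606 + \left(-90\right)^{2}\right) + 1 = \left(-33606 + 8100\right) + 1 = -25506 + 1 = -25505$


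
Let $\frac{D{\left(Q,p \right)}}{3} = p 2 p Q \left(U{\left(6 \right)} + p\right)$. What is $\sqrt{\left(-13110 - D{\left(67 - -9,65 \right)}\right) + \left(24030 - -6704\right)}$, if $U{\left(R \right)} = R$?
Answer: $4 i \sqrt{8548186} \approx 11695.0 i$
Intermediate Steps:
$D{\left(Q,p \right)} = 6 Q p^{2} \left(6 + p\right)$ ($D{\left(Q,p \right)} = 3 p 2 p Q \left(6 + p\right) = 3 \cdot 2 p Q p \left(6 + p\right) = 3 \cdot 2 Q p^{2} \left(6 + p\right) = 6 Q p^{2} \left(6 + p\right)$)
$\sqrt{\left(-13110 - D{\left(67 - -9,65 \right)}\right) + \left(24030 - -6704\right)} = \sqrt{\left(-13110 - 6 \left(67 - -9\right) 65^{2} \left(6 + 65\right)\right) + \left(24030 - -6704\right)} = \sqrt{\left(-13110 - 6 \left(67 + 9\right) 4225 \cdot 71\right) + \left(24030 + 6704\right)} = \sqrt{\left(-13110 - 6 \cdot 76 \cdot 4225 \cdot 71\right) + 30734} = \sqrt{\left(-13110 - 136788600\right) + 30734} = \sqrt{-136801710 + 30734} = \sqrt{-136770976} = 4 i \sqrt{8548186}$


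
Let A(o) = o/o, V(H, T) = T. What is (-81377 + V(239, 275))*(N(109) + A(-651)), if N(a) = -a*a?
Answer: 963491760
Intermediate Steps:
N(a) = -a²
A(o) = 1
(-81377 + V(239, 275))*(N(109) + A(-651)) = (-81377 + 275)*(-1*109² + 1) = -81102*(-1*11881 + 1) = -81102*(-11881 + 1) = -81102*(-11880) = 963491760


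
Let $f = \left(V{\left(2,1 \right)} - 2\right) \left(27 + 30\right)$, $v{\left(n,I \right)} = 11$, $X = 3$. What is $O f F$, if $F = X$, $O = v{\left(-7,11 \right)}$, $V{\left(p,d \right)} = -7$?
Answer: $-16929$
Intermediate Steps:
$O = 11$
$F = 3$
$f = -513$ ($f = \left(-7 - 2\right) \left(27 + 30\right) = \left(-9\right) 57 = -513$)
$O f F = 11 \left(-513\right) 3 = \left(-5643\right) 3 = -16929$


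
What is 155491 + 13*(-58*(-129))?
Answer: 252757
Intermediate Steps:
155491 + 13*(-58*(-129)) = 155491 + 13*7482 = 155491 + 97266 = 252757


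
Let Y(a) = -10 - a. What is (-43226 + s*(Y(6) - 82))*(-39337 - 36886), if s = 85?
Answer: 3929752988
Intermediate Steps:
(-43226 + s*(Y(6) - 82))*(-39337 - 36886) = (-43226 + 85*((-10 - 1*6) - 82))*(-39337 - 36886) = (-43226 + 85*((-10 - 6) - 82))*(-76223) = (-43226 + 85*(-16 - 82))*(-76223) = (-43226 + 85*(-98))*(-76223) = (-43226 - 8330)*(-76223) = -51556*(-76223) = 3929752988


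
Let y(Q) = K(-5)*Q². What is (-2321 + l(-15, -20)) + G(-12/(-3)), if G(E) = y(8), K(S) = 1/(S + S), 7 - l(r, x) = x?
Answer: -11502/5 ≈ -2300.4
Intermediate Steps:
l(r, x) = 7 - x
K(S) = 1/(2*S)
y(Q) = -Q²/10 (y(Q) = ((½)/(-5))*Q² = ((½)*(-⅕))*Q² = -Q²/10)
G(E) = -32/5 (G(E) = -⅒*8² = -⅒*64 = -32/5)
(-2321 + l(-15, -20)) + G(-12/(-3)) = (-2321 + (7 - 1*(-20))) - 32/5 = (-2321 + (7 + 20)) - 32/5 = (-2321 + 27) - 32/5 = -2294 - 32/5 = -11502/5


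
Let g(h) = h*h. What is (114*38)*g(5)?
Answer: 108300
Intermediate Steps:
g(h) = h**2
(114*38)*g(5) = (114*38)*5**2 = 4332*25 = 108300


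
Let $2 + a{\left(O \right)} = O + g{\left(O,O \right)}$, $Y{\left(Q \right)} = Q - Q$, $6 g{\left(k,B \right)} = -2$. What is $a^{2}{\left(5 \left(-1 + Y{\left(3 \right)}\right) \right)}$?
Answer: $\frac{484}{9} \approx 53.778$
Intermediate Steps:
$g{\left(k,B \right)} = - \frac{1}{3}$ ($g{\left(k,B \right)} = \frac{1}{6} \left(-2\right) = - \frac{1}{3}$)
$Y{\left(Q \right)} = 0$
$a{\left(O \right)} = - \frac{7}{3} + O$ ($a{\left(O \right)} = -2 + \left(O - \frac{1}{3}\right) = -2 + \left(- \frac{1}{3} + O\right) = - \frac{7}{3} + O$)
$a^{2}{\left(5 \left(-1 + Y{\left(3 \right)}\right) \right)} = \left(- \frac{7}{3} + 5 \left(-1 + 0\right)\right)^{2} = \left(- \frac{7}{3} + 5 \left(-1\right)\right)^{2} = \left(- \frac{7}{3} - 5\right)^{2} = \left(- \frac{22}{3}\right)^{2} = \frac{484}{9}$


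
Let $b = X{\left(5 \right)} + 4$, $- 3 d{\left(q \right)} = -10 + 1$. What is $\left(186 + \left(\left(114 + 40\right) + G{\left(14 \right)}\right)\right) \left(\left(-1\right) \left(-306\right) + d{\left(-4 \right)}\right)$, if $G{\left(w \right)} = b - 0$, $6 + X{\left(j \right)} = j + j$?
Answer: $107532$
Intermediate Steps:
$d{\left(q \right)} = 3$ ($d{\left(q \right)} = - \frac{-10 + 1}{3} = \left(- \frac{1}{3}\right) \left(-9\right) = 3$)
$X{\left(j \right)} = -6 + 2 j$ ($X{\left(j \right)} = -6 + \left(j + j\right) = -6 + 2 j$)
$b = 8$ ($b = \left(-6 + 2 \cdot 5\right) + 4 = \left(-6 + 10\right) + 4 = 4 + 4 = 8$)
$G{\left(w \right)} = 8$ ($G{\left(w \right)} = 8 - 0 = 8 + 0 = 8$)
$\left(186 + \left(\left(114 + 40\right) + G{\left(14 \right)}\right)\right) \left(\left(-1\right) \left(-306\right) + d{\left(-4 \right)}\right) = \left(186 + \left(\left(114 + 40\right) + 8\right)\right) \left(\left(-1\right) \left(-306\right) + 3\right) = \left(186 + \left(154 + 8\right)\right) \left(306 + 3\right) = \left(186 + 162\right) 309 = 348 \cdot 309 = 107532$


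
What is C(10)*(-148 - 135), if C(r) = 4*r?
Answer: -11320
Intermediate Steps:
C(10)*(-148 - 135) = (4*10)*(-148 - 135) = 40*(-283) = -11320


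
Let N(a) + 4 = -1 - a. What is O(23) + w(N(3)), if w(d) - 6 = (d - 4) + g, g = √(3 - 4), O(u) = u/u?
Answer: -5 + I ≈ -5.0 + 1.0*I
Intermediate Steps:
N(a) = -5 - a (N(a) = -4 + (-1 - a) = -5 - a)
O(u) = 1
g = I (g = √(-1) = I ≈ 1.0*I)
w(d) = 2 + I + d (w(d) = 6 + ((d - 4) + I) = 6 + ((-4 + d) + I) = 6 + (-4 + I + d) = 2 + I + d)
O(23) + w(N(3)) = 1 + (2 + I + (-5 - 1*3)) = 1 + (2 + I + (-5 - 3)) = 1 + (2 + I - 8) = 1 + (-6 + I) = -5 + I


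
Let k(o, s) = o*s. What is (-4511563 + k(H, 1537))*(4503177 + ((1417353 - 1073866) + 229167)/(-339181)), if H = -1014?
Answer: -403103919842902001/14747 ≈ -2.7335e+13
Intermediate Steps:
(-4511563 + k(H, 1537))*(4503177 + ((1417353 - 1073866) + 229167)/(-339181)) = (-4511563 - 1014*1537)*(4503177 + ((1417353 - 1073866) + 229167)/(-339181)) = (-4511563 - 1558518)*(4503177 + (343487 + 229167)*(-1/339181)) = -6070081*(4503177 + 572654*(-1/339181)) = -6070081*(4503177 - 24898/14747) = -6070081*66408326321/14747 = -403103919842902001/14747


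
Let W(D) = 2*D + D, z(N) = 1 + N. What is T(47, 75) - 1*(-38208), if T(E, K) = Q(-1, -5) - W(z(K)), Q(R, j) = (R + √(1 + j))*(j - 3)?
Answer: 37988 - 16*I ≈ 37988.0 - 16.0*I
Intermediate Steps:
W(D) = 3*D
Q(R, j) = (-3 + j)*(R + √(1 + j)) (Q(R, j) = (R + √(1 + j))*(-3 + j) = (-3 + j)*(R + √(1 + j)))
T(E, K) = 5 - 16*I - 3*K (T(E, K) = (-3*(-1) - 3*√(1 - 5) - 1*(-5) - 5*√(1 - 5)) - 3*(1 + K) = (3 - 6*I + 5 - 10*I) - (3 + 3*K) = (3 - 6*I + 5 - 10*I) + (-3 - 3*K) = (8 - 16*I) + (-3 - 3*K) = 5 - 16*I - 3*K)
T(47, 75) - 1*(-38208) = (5 - 16*I - 3*75) - 1*(-38208) = (5 - 16*I - 225) + 38208 = (-220 - 16*I) + 38208 = 37988 - 16*I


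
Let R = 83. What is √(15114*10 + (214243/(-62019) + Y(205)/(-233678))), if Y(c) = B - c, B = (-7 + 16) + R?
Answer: √3527054383089247742986554/4830825294 ≈ 388.76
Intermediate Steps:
B = 92 (B = (-7 + 16) + 83 = 9 + 83 = 92)
Y(c) = 92 - c
√(15114*10 + (214243/(-62019) + Y(205)/(-233678))) = √(15114*10 + (214243/(-62019) + (92 - 1*205)/(-233678))) = √(151140 + (214243*(-1/62019) + (92 - 205)*(-1/233678))) = √(151140 + (-214243/62019 - 113*(-1/233678))) = √(151140 + (-214243/62019 + 113/233678)) = √(151140 - 50056867607/14492475882) = √(2190342747937873/14492475882) = √3527054383089247742986554/4830825294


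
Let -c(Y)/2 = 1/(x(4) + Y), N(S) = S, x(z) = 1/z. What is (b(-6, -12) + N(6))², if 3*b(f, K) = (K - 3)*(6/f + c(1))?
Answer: 361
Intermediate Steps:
c(Y) = -2/(¼ + Y) (c(Y) = -2/(1/4 + Y) = -2/(¼ + Y))
b(f, K) = (-3 + K)*(-8/5 + 6/f)/3 (b(f, K) = ((K - 3)*(6/f - 8/(1 + 4*1)))/3 = ((-3 + K)*(6/f - 8/(1 + 4)))/3 = ((-3 + K)*(6/f - 8/5))/3 = ((-3 + K)*(-8/5 + 6/f))/3 = (-3 + K)*(-8/5 + 6/f)/3)
(b(-6, -12) + N(6))² = ((2/15)*(-45 + 15*(-12) - 4*(-6)*(-3 - 12))/(-6) + 6)² = ((2/15)*(-⅙)*(-45 - 180 - 4*(-6)*(-15)) + 6)² = ((2/15)*(-⅙)*(-45 - 180 - 360) + 6)² = ((2/15)*(-⅙)*(-585) + 6)² = (13 + 6)² = 19² = 361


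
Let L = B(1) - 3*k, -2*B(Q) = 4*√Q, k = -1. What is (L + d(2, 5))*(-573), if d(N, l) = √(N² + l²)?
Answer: -573 - 573*√29 ≈ -3658.7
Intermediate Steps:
B(Q) = -2*√Q
L = 1 (L = -2*√1 - 3*(-1) = -2*1 + 3 = -2 + 3 = 1)
(L + d(2, 5))*(-573) = (1 + √(2² + 5²))*(-573) = (1 + √(4 + 25))*(-573) = (1 + √29)*(-573) = -573 - 573*√29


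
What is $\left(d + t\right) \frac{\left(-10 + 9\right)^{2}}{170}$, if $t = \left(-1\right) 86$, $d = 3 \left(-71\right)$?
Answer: $- \frac{299}{170} \approx -1.7588$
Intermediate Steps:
$d = -213$
$t = -86$
$\left(d + t\right) \frac{\left(-10 + 9\right)^{2}}{170} = \left(-213 - 86\right) \frac{\left(-10 + 9\right)^{2}}{170} = - 299 \left(-1\right)^{2} \cdot \frac{1}{170} = - 299 \cdot 1 \cdot \frac{1}{170} = \left(-299\right) \frac{1}{170} = - \frac{299}{170}$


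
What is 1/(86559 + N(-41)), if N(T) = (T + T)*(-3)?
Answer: 1/86805 ≈ 1.1520e-5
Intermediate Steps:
N(T) = -6*T (N(T) = (2*T)*(-3) = -6*T)
1/(86559 + N(-41)) = 1/(86559 - 6*(-41)) = 1/(86559 + 246) = 1/86805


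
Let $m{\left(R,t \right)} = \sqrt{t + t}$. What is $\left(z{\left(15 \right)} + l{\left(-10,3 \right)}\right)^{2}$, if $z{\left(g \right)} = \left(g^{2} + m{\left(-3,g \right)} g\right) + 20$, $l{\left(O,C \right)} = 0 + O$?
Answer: $61975 + 7050 \sqrt{30} \approx 1.0059 \cdot 10^{5}$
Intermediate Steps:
$m{\left(R,t \right)} = \sqrt{2} \sqrt{t}$ ($m{\left(R,t \right)} = \sqrt{2 t} = \sqrt{2} \sqrt{t}$)
$l{\left(O,C \right)} = O$
$z{\left(g \right)} = 20 + g^{2} + \sqrt{2} g^{\frac{3}{2}}$ ($z{\left(g \right)} = \left(g^{2} + \sqrt{2} \sqrt{g} g\right) + 20 = \left(g^{2} + \sqrt{2} g^{\frac{3}{2}}\right) + 20 = 20 + g^{2} + \sqrt{2} g^{\frac{3}{2}}$)
$\left(z{\left(15 \right)} + l{\left(-10,3 \right)}\right)^{2} = \left(\left(20 + 15^{2} + \sqrt{2} \cdot 15^{\frac{3}{2}}\right) - 10\right)^{2} = \left(\left(20 + 225 + \sqrt{2} \cdot 15 \sqrt{15}\right) - 10\right)^{2} = \left(\left(20 + 225 + 15 \sqrt{30}\right) - 10\right)^{2} = \left(\left(245 + 15 \sqrt{30}\right) - 10\right)^{2} = \left(235 + 15 \sqrt{30}\right)^{2}$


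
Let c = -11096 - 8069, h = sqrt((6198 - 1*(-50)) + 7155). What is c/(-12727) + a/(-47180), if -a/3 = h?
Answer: 19165/12727 + 3*sqrt(13403)/47180 ≈ 1.5132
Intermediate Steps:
h = sqrt(13403) (h = sqrt((6198 + 50) + 7155) = sqrt(6248 + 7155) = sqrt(13403) ≈ 115.77)
a = -3*sqrt(13403) ≈ -347.31
c = -19165
c/(-12727) + a/(-47180) = -19165/(-12727) - 3*sqrt(13403)/(-47180) = -19165*(-1/12727) - 3*sqrt(13403)*(-1/47180) = 19165/12727 + 3*sqrt(13403)/47180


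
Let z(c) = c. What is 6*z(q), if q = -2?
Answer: -12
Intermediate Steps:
6*z(q) = 6*(-2) = -12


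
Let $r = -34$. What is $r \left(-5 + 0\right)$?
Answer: $170$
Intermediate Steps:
$r \left(-5 + 0\right) = - 34 \left(-5 + 0\right) = \left(-34\right) \left(-5\right) = 170$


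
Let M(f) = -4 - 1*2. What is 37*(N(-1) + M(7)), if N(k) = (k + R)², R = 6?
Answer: 703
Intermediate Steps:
N(k) = (6 + k)² (N(k) = (k + 6)² = (6 + k)²)
M(f) = -6 (M(f) = -4 - 2 = -6)
37*(N(-1) + M(7)) = 37*((6 - 1)² - 6) = 37*(5² - 6) = 37*(25 - 6) = 37*19 = 703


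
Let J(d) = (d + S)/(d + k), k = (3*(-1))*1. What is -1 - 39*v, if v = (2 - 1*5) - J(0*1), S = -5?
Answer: 181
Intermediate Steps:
k = -3 (k = -3*1 = -3)
J(d) = (-5 + d)/(-3 + d) (J(d) = (d - 5)/(d - 3) = (-5 + d)/(-3 + d))
v = -14/3 (v = (2 - 1*5) - (-5 + 0*1)/(-3 + 0*1) = (2 - 5) - (-5 + 0)/(-3 + 0) = -3 - (-5)/(-3) = -3 - (-1)*(-5)/3 = -3 - 1*5/3 = -3 - 5/3 = -14/3 ≈ -4.6667)
-1 - 39*v = -1 - 39*(-14/3) = -1 + 182 = 181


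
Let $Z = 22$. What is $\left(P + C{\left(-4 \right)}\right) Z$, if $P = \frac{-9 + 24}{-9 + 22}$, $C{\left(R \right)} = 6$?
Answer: $\frac{2046}{13} \approx 157.38$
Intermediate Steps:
$P = \frac{15}{13} \approx 1.1538$
$\left(P + C{\left(-4 \right)}\right) Z = \left(\frac{15}{13} + 6\right) 22 = \frac{93}{13} \cdot 22 = \frac{2046}{13}$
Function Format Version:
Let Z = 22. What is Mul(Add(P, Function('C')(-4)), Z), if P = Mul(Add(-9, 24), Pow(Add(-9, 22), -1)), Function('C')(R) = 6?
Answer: Rational(2046, 13) ≈ 157.38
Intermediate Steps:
P = Rational(15, 13) (P = Mul(15, Pow(13, -1)) = Mul(15, Rational(1, 13)) = Rational(15, 13) ≈ 1.1538)
Mul(Add(P, Function('C')(-4)), Z) = Mul(Add(Rational(15, 13), 6), 22) = Mul(Rational(93, 13), 22) = Rational(2046, 13)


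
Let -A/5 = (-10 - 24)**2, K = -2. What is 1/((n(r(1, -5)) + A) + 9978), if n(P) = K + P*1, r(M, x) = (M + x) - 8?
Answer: 1/4184 ≈ 0.00023901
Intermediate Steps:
r(M, x) = -8 + M + x
A = -5780 (A = -5*(-10 - 24)**2 = -5*(-34)**2 = -5*1156 = -5780)
n(P) = -2 + P (n(P) = -2 + P*1 = -2 + P)
1/((n(r(1, -5)) + A) + 9978) = 1/(((-2 + (-8 + 1 - 5)) - 5780) + 9978) = 1/(((-2 - 12) - 5780) + 9978) = 1/((-14 - 5780) + 9978) = 1/(-5794 + 9978) = 1/4184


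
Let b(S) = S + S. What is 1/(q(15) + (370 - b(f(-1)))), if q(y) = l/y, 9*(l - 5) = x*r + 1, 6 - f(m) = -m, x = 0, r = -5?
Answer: 135/48646 ≈ 0.0027752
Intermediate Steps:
f(m) = 6 + m (f(m) = 6 - (-1)*m = 6 + m)
b(S) = 2*S
l = 46/9 (l = 5 + (0*(-5) + 1)/9 = 5 + (0 + 1)/9 = 5 + (1/9)*1 = 5 + 1/9 = 46/9 ≈ 5.1111)
q(y) = 46/(9*y)
1/(q(15) + (370 - b(f(-1)))) = 1/((46/9)/15 + (370 - 2*(6 - 1))) = 1/((46/9)*(1/15) + (370 - 2*5)) = 1/(46/135 + (370 - 1*10)) = 1/(46/135 + (370 - 10)) = 1/(46/135 + 360) = 1/(48646/135) = 135/48646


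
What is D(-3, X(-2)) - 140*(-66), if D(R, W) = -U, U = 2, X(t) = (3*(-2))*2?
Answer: 9238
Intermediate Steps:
X(t) = -12 (X(t) = -6*2 = -12)
D(R, W) = -2 (D(R, W) = -1*2 = -2)
D(-3, X(-2)) - 140*(-66) = -2 - 140*(-66) = -2 + 9240 = 9238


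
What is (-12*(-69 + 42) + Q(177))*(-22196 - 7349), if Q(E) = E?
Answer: -14802045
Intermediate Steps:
(-12*(-69 + 42) + Q(177))*(-22196 - 7349) = (-12*(-69 + 42) + 177)*(-22196 - 7349) = (-12*(-27) + 177)*(-29545) = (324 + 177)*(-29545) = 501*(-29545) = -14802045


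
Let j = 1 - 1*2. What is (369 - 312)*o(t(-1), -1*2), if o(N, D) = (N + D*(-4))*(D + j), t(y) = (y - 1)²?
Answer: -2052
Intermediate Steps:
t(y) = (-1 + y)²
j = -1 (j = 1 - 2 = -1)
o(N, D) = (-1 + D)*(N - 4*D) (o(N, D) = (N + D*(-4))*(D - 1) = (N - 4*D)*(-1 + D) = (-1 + D)*(N - 4*D))
(369 - 312)*o(t(-1), -1*2) = (369 - 312)*(-(-1 - 1)² - 4*(-1*2)² + 4*(-1*2) + (-1*2)*(-1 - 1)²) = 57*(-1*(-2)² - 4*(-2)² + 4*(-2) - 2*(-2)²) = 57*(-1*4 - 4*4 - 8 - 2*4) = 57*(-4 - 16 - 8 - 8) = 57*(-36) = -2052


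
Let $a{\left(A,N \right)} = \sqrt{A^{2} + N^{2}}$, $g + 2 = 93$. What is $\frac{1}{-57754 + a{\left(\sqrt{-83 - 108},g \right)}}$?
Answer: $- \frac{28877}{1667758213} - \frac{\sqrt{8090}}{3335516426} \approx -1.7342 \cdot 10^{-5}$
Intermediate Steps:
$g = 91$ ($g = -2 + 93 = 91$)
$\frac{1}{-57754 + a{\left(\sqrt{-83 - 108},g \right)}} = \frac{1}{-57754 + \sqrt{\left(\sqrt{-83 - 108}\right)^{2} + 91^{2}}} = \frac{1}{-57754 + \sqrt{\left(\sqrt{-191}\right)^{2} + 8281}} = \frac{1}{-57754 + \sqrt{\left(i \sqrt{191}\right)^{2} + 8281}} = \frac{1}{-57754 + \sqrt{-191 + 8281}} = \frac{1}{-57754 + \sqrt{8090}}$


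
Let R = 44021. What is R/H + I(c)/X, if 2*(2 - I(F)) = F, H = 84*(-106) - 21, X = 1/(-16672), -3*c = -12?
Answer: -44021/8925 ≈ -4.9323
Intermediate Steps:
c = 4 (c = -⅓*(-12) = 4)
X = -1/16672 ≈ -5.9981e-5
H = -8925 (H = -8904 - 21 = -8925)
I(F) = 2 - F/2
R/H + I(c)/X = 44021/(-8925) + (2 - ½*4)/(-1/16672) = 44021*(-1/8925) + (2 - 2)*(-16672) = -44021/8925 + 0*(-16672) = -44021/8925 + 0 = -44021/8925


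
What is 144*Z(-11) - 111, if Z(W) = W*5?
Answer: -8031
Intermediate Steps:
Z(W) = 5*W
144*Z(-11) - 111 = 144*(5*(-11)) - 111 = 144*(-55) - 111 = -7920 - 111 = -8031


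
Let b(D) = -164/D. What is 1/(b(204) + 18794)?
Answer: 51/958453 ≈ 5.3211e-5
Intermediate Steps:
1/(b(204) + 18794) = 1/(-164/204 + 18794) = 1/(-164*1/204 + 18794) = 1/(-41/51 + 18794) = 1/(958453/51) = 51/958453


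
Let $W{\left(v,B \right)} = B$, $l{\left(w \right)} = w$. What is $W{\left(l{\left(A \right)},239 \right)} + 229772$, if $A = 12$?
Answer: $230011$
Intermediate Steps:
$W{\left(l{\left(A \right)},239 \right)} + 229772 = 239 + 229772 = 230011$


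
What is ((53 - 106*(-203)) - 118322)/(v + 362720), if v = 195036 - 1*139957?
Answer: -96751/417799 ≈ -0.23157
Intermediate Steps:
v = 55079 (v = 195036 - 139957 = 55079)
((53 - 106*(-203)) - 118322)/(v + 362720) = ((53 - 106*(-203)) - 118322)/(55079 + 362720) = ((53 + 21518) - 118322)/417799 = (21571 - 118322)*(1/417799) = -96751*1/417799 = -96751/417799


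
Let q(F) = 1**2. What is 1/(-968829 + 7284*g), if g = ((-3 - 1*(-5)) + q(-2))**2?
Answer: -1/903273 ≈ -1.1071e-6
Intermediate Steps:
q(F) = 1
g = 9 (g = ((-3 - 1*(-5)) + 1)**2 = ((-3 + 5) + 1)**2 = (2 + 1)**2 = 3**2 = 9)
1/(-968829 + 7284*g) = 1/(-968829 + 7284*9) = 1/(-968829 + 65556) = 1/(-903273) = -1/903273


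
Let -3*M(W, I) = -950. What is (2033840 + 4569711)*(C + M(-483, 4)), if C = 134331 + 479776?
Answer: 12172134055321/3 ≈ 4.0574e+12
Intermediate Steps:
M(W, I) = 950/3 (M(W, I) = -1/3*(-950) = 950/3)
C = 614107
(2033840 + 4569711)*(C + M(-483, 4)) = (2033840 + 4569711)*(614107 + 950/3) = 6603551*(1843271/3) = 12172134055321/3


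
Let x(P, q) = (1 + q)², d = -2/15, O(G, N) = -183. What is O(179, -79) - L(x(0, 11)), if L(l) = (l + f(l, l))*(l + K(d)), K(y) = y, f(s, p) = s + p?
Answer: -311667/5 ≈ -62333.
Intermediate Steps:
d = -2/15 (d = -2*1/15 = -2/15 ≈ -0.13333)
f(s, p) = p + s
L(l) = 3*l*(-2/15 + l) (L(l) = (l + (l + l))*(l - 2/15) = (l + 2*l)*(-2/15 + l) = (3*l)*(-2/15 + l) = 3*l*(-2/15 + l))
O(179, -79) - L(x(0, 11)) = -183 - (1 + 11)²*(-2 + 15*(1 + 11)²)/5 = -183 - 12²*(-2 + 15*12²)/5 = -183 - 144*(-2 + 15*144)/5 = -183 - 144*(-2 + 2160)/5 = -183 - 144*2158/5 = -183 - 1*310752/5 = -183 - 310752/5 = -311667/5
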